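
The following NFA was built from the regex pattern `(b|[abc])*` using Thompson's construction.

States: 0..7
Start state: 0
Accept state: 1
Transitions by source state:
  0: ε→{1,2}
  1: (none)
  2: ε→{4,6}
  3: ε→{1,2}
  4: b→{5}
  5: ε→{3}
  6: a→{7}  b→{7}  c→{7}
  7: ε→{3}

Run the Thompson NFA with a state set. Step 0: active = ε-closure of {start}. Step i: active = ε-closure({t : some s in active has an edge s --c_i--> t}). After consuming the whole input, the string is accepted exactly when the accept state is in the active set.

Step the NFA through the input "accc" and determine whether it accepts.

Answer: ACCEPT

Trace:
S₀ = ε-closure({0}) = {0,1,2,4,6}
'a' @ 1: {1,2,3,4,6,7}  [accepting]
'c' @ 2: {1,2,3,4,6,7}  [accepting]
'c' @ 3: {1,2,3,4,6,7}  [accepting]
'c' @ 4: {1,2,3,4,6,7}  [accepting]
final: {1,2,3,4,6,7}; accept 1 in set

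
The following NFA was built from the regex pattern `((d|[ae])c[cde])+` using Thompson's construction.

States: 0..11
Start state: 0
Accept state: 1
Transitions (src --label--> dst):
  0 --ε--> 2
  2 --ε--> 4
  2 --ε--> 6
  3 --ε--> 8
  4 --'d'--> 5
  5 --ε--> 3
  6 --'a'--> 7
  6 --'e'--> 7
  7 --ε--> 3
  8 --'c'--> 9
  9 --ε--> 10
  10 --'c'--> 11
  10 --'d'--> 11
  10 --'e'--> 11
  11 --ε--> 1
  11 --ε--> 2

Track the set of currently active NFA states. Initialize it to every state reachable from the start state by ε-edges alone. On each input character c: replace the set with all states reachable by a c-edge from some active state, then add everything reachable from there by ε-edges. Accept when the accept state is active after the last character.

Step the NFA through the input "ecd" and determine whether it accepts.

Answer: ACCEPT

Steps:
initial (ε-close {0}): {0,2,4,6}
'e' @ 1: {3,7,8}
'c' @ 2: {9,10}
'd' @ 3: {1,2,4,6,11}  ✓accept
end set {1,2,4,6,11} — state 1 in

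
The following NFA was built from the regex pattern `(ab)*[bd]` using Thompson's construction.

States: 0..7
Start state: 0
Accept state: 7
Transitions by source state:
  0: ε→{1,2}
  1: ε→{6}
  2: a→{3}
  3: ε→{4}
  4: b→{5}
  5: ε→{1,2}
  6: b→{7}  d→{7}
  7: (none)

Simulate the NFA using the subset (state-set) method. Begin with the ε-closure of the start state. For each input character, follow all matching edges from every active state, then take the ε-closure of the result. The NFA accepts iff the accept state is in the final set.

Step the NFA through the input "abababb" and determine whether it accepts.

initial (ε-close {0}): {0,1,2,6}
'a' @ 1: {3,4}
'b' @ 2: {1,2,5,6}
'a' @ 3: {3,4}
'b' @ 4: {1,2,5,6}
'a' @ 5: {3,4}
'b' @ 6: {1,2,5,6}
'b' @ 7: {7}  (accept∈set)
end set {7} — state 7 in

Answer: ACCEPT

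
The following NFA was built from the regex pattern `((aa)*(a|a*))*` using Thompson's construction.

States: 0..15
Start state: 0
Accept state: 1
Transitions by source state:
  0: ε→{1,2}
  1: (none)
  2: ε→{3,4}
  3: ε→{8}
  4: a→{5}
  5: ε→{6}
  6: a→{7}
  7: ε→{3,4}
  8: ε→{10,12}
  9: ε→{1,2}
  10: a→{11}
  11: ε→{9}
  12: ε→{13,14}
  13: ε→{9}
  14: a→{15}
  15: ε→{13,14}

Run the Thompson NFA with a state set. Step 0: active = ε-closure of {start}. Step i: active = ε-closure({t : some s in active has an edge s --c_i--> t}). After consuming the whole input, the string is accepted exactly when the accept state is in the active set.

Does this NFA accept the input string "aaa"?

S₀ = ε-closure({0}) = {0,1,2,3,4,8,9,10,12,13,14}
'a' @ 1: {1,2,3,4,5,6,8,9,10,11,12,13,14,15}  [accepting]
'a' @ 2: {1,2,3,4,5,6,7,8,9,10,11,12,13,14,15}  [accepting]
'a' @ 3: {1,2,3,4,5,6,7,8,9,10,11,12,13,14,15}  [accepting]
after full input: {1,2,3,4,5,6,7,8,9,10,11,12,13,14,15}  (accept=1 in)

Answer: ACCEPT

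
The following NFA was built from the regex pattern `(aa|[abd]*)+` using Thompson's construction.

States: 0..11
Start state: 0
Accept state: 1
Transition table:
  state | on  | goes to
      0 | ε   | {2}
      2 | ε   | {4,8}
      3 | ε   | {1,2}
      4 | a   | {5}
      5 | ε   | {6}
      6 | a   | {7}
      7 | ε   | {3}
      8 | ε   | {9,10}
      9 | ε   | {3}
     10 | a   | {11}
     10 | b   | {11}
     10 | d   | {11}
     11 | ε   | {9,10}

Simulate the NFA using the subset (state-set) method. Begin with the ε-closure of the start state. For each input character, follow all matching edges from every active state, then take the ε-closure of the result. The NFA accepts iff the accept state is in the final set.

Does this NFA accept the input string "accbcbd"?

Answer: REJECT

Derivation:
start: ε-closure({0}) = {0,1,2,3,4,8,9,10}
'a' @ 1: {1,2,3,4,5,6,8,9,10,11}  (accept∈set)
'c' @ 2: {}  — dead — no transitions
rest 'cbcbd' ignored (set empty)
end set {} — state 1 not in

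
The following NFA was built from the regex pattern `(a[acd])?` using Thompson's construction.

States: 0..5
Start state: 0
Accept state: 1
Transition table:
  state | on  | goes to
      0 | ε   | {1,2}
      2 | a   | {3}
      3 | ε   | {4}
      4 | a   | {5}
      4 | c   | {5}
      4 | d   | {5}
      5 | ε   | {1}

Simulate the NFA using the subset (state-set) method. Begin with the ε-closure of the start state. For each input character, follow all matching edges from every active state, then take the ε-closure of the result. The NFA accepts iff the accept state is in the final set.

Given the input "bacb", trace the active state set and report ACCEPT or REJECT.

Answer: REJECT

Steps:
start: ε-closure({0}) = {0,1,2}
'b' @ 1: {}  — dead — no transitions
rest 'acb' ignored (set empty)
final: {}; accept 1 not in set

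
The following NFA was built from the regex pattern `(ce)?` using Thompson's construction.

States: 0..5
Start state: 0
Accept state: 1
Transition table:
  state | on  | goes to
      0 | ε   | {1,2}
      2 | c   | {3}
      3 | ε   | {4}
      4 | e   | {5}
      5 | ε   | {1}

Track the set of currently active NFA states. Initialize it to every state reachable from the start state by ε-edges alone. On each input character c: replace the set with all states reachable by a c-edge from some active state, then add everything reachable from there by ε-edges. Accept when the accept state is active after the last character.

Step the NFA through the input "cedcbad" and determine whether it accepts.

Answer: REJECT

Trace:
start: ε-closure({0}) = {0,1,2}
'c' @ 1: {3,4}
'e' @ 2: {1,5}  ✓accept
'd' @ 3: {}  — no active states
rest 'cbad' ignored (set empty)
final: {}; accept 1 not in set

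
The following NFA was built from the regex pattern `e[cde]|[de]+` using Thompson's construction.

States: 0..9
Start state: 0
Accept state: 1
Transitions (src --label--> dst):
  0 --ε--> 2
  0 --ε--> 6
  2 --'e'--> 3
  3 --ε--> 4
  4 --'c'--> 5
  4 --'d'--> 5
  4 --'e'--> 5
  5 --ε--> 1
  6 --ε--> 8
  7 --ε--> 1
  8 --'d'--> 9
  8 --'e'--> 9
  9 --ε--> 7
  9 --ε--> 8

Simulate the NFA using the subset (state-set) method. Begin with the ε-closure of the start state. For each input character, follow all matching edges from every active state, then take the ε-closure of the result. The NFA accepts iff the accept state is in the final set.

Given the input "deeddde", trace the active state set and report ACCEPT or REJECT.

start: ε-closure({0}) = {0,2,6,8}
'd' @ 1: {1,7,8,9}  (accept∈set)
'e' @ 2: {1,7,8,9}  (accept∈set)
'e' @ 3: {1,7,8,9}  (accept∈set)
'd' @ 4: {1,7,8,9}  (accept∈set)
'd' @ 5: {1,7,8,9}  (accept∈set)
'd' @ 6: {1,7,8,9}  (accept∈set)
'e' @ 7: {1,7,8,9}  (accept∈set)
end set {1,7,8,9} — state 1 in

Answer: ACCEPT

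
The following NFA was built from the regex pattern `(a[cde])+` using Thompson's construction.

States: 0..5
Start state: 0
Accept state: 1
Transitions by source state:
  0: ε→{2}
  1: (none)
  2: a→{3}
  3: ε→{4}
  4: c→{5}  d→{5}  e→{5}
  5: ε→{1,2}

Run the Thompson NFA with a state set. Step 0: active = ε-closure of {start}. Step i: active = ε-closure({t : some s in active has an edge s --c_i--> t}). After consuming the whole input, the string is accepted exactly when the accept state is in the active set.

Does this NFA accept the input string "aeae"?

Answer: ACCEPT

Trace:
S₀ = ε-closure({0}) = {0,2}
'a' @ 1: {3,4}
'e' @ 2: {1,2,5}  ✓accept
'a' @ 3: {3,4}
'e' @ 4: {1,2,5}  ✓accept
end set {1,2,5} — state 1 in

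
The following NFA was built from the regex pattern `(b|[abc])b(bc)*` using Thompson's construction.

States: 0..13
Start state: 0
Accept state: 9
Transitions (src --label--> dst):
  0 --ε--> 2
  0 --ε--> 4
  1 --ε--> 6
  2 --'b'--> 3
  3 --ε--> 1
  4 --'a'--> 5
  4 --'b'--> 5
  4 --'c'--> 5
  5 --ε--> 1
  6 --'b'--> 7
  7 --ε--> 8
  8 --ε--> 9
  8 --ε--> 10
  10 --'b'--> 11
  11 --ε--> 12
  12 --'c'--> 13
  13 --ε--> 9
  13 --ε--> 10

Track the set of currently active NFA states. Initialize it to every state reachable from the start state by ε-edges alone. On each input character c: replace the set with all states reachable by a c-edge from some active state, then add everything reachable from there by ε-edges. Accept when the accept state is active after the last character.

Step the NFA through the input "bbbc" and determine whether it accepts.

initial (ε-close {0}): {0,2,4}
'b' @ 1: {1,3,5,6}
'b' @ 2: {7,8,9,10}  (accept∈set)
'b' @ 3: {11,12}
'c' @ 4: {9,10,13}  (accept∈set)
final: {9,10,13}; accept 9 in set

Answer: ACCEPT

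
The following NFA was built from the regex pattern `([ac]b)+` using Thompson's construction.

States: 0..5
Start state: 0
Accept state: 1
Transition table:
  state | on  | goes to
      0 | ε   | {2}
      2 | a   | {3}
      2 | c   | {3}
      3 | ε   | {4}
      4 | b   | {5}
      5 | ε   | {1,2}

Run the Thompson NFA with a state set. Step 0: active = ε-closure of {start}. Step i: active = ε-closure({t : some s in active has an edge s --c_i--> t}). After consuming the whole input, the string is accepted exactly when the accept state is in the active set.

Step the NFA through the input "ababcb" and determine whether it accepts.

start: ε-closure({0}) = {0,2}
'a' @ 1: {3,4}
'b' @ 2: {1,2,5}  ✓accept
'a' @ 3: {3,4}
'b' @ 4: {1,2,5}  ✓accept
'c' @ 5: {3,4}
'b' @ 6: {1,2,5}  ✓accept
final: {1,2,5}; accept 1 in set

Answer: ACCEPT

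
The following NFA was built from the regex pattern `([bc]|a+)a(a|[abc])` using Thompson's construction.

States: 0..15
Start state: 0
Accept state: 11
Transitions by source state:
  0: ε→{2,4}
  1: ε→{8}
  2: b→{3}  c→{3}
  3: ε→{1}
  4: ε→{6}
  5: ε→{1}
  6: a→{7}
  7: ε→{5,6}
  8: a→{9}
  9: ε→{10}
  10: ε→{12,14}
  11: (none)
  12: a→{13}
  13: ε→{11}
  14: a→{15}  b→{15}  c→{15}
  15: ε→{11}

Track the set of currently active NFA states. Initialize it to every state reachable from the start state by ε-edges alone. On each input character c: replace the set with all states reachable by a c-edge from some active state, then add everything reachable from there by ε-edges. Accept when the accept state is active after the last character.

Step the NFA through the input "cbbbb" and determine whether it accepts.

Answer: REJECT

Trace:
S₀ = ε-closure({0}) = {0,2,4,6}
'c' @ 1: {1,3,8}
'b' @ 2: {}  — dead — no transitions
rest 'bbb' ignored (set empty)
end set {} — state 11 not in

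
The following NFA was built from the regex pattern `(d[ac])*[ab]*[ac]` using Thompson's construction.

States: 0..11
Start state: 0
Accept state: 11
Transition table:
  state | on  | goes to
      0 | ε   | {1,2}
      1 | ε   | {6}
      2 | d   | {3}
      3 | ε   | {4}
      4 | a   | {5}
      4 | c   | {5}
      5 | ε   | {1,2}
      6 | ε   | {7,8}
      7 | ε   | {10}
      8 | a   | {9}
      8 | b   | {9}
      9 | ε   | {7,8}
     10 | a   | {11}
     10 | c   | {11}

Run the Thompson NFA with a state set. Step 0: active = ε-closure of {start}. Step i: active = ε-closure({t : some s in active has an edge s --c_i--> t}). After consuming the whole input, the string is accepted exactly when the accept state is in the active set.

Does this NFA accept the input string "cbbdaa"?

Answer: REJECT

Trace:
S₀ = ε-closure({0}) = {0,1,2,6,7,8,10}
'c' @ 1: {11}  (accept∈set)
'b' @ 2: {}  — state set empty
rest 'bdaa' ignored (set empty)
final: {}; accept 11 not in set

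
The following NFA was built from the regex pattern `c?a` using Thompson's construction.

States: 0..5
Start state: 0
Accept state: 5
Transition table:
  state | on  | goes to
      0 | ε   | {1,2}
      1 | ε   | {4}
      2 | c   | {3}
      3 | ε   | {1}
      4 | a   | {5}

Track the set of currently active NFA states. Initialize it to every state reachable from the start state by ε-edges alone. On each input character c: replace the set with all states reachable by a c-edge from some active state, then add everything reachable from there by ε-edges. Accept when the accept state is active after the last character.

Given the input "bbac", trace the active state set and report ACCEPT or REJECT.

initial (ε-close {0}): {0,1,2,4}
'b' @ 1: {}  — state set empty
rest 'bac' ignored (set empty)
after full input: {}  (accept=5 not in)

Answer: REJECT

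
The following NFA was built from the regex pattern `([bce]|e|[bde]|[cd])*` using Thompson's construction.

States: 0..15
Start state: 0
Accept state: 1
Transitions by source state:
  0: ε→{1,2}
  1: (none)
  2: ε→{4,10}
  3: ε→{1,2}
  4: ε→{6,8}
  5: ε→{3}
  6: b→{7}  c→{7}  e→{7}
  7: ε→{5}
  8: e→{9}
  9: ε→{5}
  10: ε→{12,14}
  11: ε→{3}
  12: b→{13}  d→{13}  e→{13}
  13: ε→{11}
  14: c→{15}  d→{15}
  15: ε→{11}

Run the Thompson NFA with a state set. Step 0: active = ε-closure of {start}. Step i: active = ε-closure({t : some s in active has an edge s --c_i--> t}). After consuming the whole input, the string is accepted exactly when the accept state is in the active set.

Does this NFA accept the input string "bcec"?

Answer: ACCEPT

Trace:
start: ε-closure({0}) = {0,1,2,4,6,8,10,12,14}
'b' @ 1: {1,2,3,4,5,6,7,8,10,11,12,13,14}  ✓accept
'c' @ 2: {1,2,3,4,5,6,7,8,10,11,12,14,15}  ✓accept
'e' @ 3: {1,2,3,4,5,6,7,8,9,10,11,12,13,14}  ✓accept
'c' @ 4: {1,2,3,4,5,6,7,8,10,11,12,14,15}  ✓accept
after full input: {1,2,3,4,5,6,7,8,10,11,12,14,15}  (accept=1 in)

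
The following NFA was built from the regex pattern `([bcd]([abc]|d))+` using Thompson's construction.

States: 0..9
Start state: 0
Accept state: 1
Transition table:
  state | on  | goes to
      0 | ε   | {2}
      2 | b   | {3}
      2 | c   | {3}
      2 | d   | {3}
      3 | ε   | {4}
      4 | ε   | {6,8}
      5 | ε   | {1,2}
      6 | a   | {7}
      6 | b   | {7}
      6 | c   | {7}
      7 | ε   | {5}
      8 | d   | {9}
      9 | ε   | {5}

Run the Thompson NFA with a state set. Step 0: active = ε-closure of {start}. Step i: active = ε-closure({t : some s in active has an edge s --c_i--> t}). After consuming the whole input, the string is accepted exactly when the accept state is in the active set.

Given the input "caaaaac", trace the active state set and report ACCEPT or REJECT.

S₀ = ε-closure({0}) = {0,2}
'c' @ 1: {3,4,6,8}
'a' @ 2: {1,2,5,7}  [accepting]
'a' @ 3: {}  — state set empty
rest 'aaac' ignored (set empty)
after full input: {}  (accept=1 not in)

Answer: REJECT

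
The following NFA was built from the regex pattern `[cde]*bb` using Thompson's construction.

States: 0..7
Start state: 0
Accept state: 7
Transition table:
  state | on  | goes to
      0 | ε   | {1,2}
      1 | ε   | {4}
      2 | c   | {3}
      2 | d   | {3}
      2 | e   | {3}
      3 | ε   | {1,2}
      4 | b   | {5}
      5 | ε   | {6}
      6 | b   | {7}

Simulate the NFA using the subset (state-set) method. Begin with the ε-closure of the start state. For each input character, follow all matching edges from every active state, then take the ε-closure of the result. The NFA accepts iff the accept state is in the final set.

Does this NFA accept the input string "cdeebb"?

start: ε-closure({0}) = {0,1,2,4}
'c' @ 1: {1,2,3,4}
'd' @ 2: {1,2,3,4}
'e' @ 3: {1,2,3,4}
'e' @ 4: {1,2,3,4}
'b' @ 5: {5,6}
'b' @ 6: {7}  (accept∈set)
final: {7}; accept 7 in set

Answer: ACCEPT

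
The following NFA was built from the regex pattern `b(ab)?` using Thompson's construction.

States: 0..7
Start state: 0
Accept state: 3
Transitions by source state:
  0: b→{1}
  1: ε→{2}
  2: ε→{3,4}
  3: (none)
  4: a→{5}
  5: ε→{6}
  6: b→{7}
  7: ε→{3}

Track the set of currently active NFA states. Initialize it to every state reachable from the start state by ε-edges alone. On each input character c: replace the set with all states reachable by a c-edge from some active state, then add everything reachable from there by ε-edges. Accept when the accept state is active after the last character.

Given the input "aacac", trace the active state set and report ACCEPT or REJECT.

Answer: REJECT

Steps:
initial (ε-close {0}): {0}
'a' @ 1: {}  — no active states
rest 'acac' ignored (set empty)
end set {} — state 3 not in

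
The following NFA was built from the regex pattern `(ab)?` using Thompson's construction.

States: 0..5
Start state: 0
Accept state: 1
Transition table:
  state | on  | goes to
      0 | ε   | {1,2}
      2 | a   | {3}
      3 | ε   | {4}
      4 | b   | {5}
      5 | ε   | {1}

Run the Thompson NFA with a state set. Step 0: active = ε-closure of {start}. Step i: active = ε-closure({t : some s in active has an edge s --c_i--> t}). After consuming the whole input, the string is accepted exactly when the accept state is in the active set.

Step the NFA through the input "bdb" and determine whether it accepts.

Answer: REJECT

Steps:
S₀ = ε-closure({0}) = {0,1,2}
'b' @ 1: {}  — state set empty
rest 'db' ignored (set empty)
end set {} — state 1 not in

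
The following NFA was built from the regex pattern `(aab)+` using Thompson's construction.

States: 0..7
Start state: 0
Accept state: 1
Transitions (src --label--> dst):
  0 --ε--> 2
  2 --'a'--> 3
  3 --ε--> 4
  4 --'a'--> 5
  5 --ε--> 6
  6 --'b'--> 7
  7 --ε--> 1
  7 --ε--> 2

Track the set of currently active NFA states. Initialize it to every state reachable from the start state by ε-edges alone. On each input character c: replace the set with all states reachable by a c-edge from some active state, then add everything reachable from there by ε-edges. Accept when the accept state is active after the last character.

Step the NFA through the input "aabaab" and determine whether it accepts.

Answer: ACCEPT

Trace:
S₀ = ε-closure({0}) = {0,2}
'a' @ 1: {3,4}
'a' @ 2: {5,6}
'b' @ 3: {1,2,7}  (accept∈set)
'a' @ 4: {3,4}
'a' @ 5: {5,6}
'b' @ 6: {1,2,7}  (accept∈set)
end set {1,2,7} — state 1 in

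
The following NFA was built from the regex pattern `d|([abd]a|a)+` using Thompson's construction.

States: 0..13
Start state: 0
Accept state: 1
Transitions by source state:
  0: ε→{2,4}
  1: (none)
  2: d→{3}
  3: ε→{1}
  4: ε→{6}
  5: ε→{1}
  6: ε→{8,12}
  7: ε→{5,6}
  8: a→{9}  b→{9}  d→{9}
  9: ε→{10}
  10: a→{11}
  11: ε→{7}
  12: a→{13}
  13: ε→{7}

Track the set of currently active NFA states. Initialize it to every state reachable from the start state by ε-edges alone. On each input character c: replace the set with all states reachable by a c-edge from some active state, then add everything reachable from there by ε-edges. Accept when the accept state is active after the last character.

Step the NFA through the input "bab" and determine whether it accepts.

Answer: REJECT

Trace:
start: ε-closure({0}) = {0,2,4,6,8,12}
'b' @ 1: {9,10}
'a' @ 2: {1,5,6,7,8,11,12}  ✓accept
'b' @ 3: {9,10}
final: {9,10}; accept 1 not in set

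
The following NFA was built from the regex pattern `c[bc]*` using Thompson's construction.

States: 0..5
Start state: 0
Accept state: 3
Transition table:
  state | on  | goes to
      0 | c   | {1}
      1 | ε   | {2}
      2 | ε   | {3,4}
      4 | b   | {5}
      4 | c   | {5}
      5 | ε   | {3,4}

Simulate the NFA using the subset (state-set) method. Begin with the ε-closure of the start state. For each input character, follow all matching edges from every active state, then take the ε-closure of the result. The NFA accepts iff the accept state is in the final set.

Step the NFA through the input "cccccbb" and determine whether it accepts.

Answer: ACCEPT

Derivation:
S₀ = ε-closure({0}) = {0}
'c' @ 1: {1,2,3,4}  ✓accept
'c' @ 2: {3,4,5}  ✓accept
'c' @ 3: {3,4,5}  ✓accept
'c' @ 4: {3,4,5}  ✓accept
'c' @ 5: {3,4,5}  ✓accept
'b' @ 6: {3,4,5}  ✓accept
'b' @ 7: {3,4,5}  ✓accept
after full input: {3,4,5}  (accept=3 in)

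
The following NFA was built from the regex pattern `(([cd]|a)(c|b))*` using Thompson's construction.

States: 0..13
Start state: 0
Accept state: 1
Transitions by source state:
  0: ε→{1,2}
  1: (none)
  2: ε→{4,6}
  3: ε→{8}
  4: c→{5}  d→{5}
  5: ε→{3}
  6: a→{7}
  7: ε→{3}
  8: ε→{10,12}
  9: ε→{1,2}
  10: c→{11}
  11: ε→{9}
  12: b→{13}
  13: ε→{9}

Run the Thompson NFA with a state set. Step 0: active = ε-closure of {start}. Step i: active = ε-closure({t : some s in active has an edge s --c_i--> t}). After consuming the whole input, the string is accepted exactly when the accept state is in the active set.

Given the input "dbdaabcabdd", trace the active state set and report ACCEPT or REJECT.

Answer: REJECT

Steps:
initial (ε-close {0}): {0,1,2,4,6}
'd' @ 1: {3,5,8,10,12}
'b' @ 2: {1,2,4,6,9,13}  [accepting]
'd' @ 3: {3,5,8,10,12}
'a' @ 4: {}  — dead — no transitions
rest 'abcabdd' ignored (set empty)
end set {} — state 1 not in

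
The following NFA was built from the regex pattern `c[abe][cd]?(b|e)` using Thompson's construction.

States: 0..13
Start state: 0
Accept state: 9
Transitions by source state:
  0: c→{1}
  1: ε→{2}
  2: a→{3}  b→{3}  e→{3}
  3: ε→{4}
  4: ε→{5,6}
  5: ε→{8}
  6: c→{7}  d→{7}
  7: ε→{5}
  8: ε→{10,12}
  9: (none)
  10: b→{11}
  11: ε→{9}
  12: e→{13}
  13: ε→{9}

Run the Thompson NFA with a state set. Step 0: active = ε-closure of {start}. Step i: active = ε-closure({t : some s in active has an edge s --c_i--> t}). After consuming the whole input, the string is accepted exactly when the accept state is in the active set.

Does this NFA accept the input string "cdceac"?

S₀ = ε-closure({0}) = {0}
'c' @ 1: {1,2}
'd' @ 2: {}  — state set empty
rest 'ceac' ignored (set empty)
after full input: {}  (accept=9 not in)

Answer: REJECT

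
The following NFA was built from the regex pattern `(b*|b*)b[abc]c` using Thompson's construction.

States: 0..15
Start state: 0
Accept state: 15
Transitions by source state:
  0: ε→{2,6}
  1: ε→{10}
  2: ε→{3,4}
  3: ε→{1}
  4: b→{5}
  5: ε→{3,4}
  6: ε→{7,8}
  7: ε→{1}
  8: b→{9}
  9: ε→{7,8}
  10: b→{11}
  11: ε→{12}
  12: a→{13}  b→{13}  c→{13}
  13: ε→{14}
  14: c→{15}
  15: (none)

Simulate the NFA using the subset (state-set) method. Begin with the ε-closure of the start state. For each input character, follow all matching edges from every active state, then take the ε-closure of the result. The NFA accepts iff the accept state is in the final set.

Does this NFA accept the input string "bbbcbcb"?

initial (ε-close {0}): {0,1,2,3,4,6,7,8,10}
'b' @ 1: {1,3,4,5,7,8,9,10,11,12}
'b' @ 2: {1,3,4,5,7,8,9,10,11,12,13,14}
'b' @ 3: {1,3,4,5,7,8,9,10,11,12,13,14}
'c' @ 4: {13,14,15}  (accept∈set)
'b' @ 5: {}  — state set empty
rest 'cb' ignored (set empty)
after full input: {}  (accept=15 not in)

Answer: REJECT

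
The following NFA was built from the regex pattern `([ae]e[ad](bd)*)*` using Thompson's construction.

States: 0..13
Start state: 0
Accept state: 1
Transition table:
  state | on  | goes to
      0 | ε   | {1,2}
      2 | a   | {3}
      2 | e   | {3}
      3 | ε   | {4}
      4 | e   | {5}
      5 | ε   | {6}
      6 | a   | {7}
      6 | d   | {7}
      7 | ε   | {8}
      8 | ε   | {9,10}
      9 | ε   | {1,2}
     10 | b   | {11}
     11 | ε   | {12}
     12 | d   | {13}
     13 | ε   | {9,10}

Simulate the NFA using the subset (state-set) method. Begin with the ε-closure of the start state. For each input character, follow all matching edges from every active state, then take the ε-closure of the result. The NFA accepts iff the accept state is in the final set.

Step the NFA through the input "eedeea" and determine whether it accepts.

initial (ε-close {0}): {0,1,2}
'e' @ 1: {3,4}
'e' @ 2: {5,6}
'd' @ 3: {1,2,7,8,9,10}  ✓accept
'e' @ 4: {3,4}
'e' @ 5: {5,6}
'a' @ 6: {1,2,7,8,9,10}  ✓accept
end set {1,2,7,8,9,10} — state 1 in

Answer: ACCEPT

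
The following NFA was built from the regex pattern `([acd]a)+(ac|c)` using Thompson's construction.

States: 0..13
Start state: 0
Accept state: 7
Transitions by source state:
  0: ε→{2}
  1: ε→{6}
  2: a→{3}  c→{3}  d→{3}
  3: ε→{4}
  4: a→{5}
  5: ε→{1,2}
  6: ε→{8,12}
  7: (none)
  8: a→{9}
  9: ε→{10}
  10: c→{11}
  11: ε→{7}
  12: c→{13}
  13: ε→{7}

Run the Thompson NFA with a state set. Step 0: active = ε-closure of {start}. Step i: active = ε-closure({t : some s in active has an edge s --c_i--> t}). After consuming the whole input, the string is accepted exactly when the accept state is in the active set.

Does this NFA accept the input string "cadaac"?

start: ε-closure({0}) = {0,2}
'c' @ 1: {3,4}
'a' @ 2: {1,2,5,6,8,12}
'd' @ 3: {3,4}
'a' @ 4: {1,2,5,6,8,12}
'a' @ 5: {3,4,9,10}
'c' @ 6: {7,11}  [accepting]
after full input: {7,11}  (accept=7 in)

Answer: ACCEPT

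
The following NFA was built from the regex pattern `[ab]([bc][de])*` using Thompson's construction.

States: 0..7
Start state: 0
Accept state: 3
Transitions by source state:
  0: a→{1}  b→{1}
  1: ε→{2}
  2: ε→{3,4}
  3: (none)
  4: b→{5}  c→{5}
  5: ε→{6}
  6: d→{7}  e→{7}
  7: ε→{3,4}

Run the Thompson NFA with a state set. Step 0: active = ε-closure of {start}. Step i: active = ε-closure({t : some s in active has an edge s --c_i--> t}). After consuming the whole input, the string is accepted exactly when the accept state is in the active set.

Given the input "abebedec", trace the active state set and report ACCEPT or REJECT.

S₀ = ε-closure({0}) = {0}
'a' @ 1: {1,2,3,4}  [accepting]
'b' @ 2: {5,6}
'e' @ 3: {3,4,7}  [accepting]
'b' @ 4: {5,6}
'e' @ 5: {3,4,7}  [accepting]
'd' @ 6: {}  — no active states
rest 'ec' ignored (set empty)
final: {}; accept 3 not in set

Answer: REJECT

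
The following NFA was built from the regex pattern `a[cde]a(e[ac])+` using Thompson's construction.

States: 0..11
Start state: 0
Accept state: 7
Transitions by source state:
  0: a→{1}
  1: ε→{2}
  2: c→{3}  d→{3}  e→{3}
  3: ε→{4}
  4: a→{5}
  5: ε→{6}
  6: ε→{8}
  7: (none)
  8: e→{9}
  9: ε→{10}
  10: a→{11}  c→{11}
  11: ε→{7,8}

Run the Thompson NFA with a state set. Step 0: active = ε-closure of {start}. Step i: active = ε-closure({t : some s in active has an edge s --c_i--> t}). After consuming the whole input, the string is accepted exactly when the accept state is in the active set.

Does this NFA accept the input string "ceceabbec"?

S₀ = ε-closure({0}) = {0}
'c' @ 1: {}  — dead — no transitions
rest 'eceabbec' ignored (set empty)
end set {} — state 7 not in

Answer: REJECT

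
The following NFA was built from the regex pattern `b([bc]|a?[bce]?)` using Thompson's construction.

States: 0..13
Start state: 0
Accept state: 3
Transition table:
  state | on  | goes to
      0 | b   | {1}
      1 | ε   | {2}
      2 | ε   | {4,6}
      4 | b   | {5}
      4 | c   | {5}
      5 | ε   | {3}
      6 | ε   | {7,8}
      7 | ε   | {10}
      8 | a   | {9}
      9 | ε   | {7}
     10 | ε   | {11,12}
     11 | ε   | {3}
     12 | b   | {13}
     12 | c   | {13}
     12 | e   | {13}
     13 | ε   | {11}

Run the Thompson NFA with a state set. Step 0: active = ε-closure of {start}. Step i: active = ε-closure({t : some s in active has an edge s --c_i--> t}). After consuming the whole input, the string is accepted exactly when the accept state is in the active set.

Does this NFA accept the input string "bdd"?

start: ε-closure({0}) = {0}
'b' @ 1: {1,2,3,4,6,7,8,10,11,12}  ✓accept
'd' @ 2: {}  — state set empty
rest 'd' ignored (set empty)
after full input: {}  (accept=3 not in)

Answer: REJECT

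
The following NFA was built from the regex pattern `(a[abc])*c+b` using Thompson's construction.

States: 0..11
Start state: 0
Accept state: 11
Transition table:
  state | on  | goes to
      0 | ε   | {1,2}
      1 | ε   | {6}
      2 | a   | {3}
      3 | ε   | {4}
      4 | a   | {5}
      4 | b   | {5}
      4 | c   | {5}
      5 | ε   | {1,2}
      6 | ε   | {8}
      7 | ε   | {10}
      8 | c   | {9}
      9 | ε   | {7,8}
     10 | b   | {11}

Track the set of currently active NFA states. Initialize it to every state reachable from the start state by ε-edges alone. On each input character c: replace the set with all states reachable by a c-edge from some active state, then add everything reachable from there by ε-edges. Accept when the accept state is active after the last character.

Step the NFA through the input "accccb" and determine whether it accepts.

initial (ε-close {0}): {0,1,2,6,8}
'a' @ 1: {3,4}
'c' @ 2: {1,2,5,6,8}
'c' @ 3: {7,8,9,10}
'c' @ 4: {7,8,9,10}
'c' @ 5: {7,8,9,10}
'b' @ 6: {11}  ✓accept
after full input: {11}  (accept=11 in)

Answer: ACCEPT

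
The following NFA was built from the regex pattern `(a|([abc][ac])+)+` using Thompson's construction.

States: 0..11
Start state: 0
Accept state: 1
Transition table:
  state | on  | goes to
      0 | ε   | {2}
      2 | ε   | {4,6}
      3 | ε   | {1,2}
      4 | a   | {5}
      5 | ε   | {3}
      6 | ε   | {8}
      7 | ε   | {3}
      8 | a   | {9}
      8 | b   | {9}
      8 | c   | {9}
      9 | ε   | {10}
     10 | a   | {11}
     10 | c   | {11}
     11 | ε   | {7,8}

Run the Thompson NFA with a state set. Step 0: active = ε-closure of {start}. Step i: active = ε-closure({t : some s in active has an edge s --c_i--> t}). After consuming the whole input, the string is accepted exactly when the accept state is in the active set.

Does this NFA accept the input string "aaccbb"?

S₀ = ε-closure({0}) = {0,2,4,6,8}
'a' @ 1: {1,2,3,4,5,6,8,9,10}  ✓accept
'a' @ 2: {1,2,3,4,5,6,7,8,9,10,11}  ✓accept
'c' @ 3: {1,2,3,4,6,7,8,9,10,11}  ✓accept
'c' @ 4: {1,2,3,4,6,7,8,9,10,11}  ✓accept
'b' @ 5: {9,10}
'b' @ 6: {}  — state set empty
final: {}; accept 1 not in set

Answer: REJECT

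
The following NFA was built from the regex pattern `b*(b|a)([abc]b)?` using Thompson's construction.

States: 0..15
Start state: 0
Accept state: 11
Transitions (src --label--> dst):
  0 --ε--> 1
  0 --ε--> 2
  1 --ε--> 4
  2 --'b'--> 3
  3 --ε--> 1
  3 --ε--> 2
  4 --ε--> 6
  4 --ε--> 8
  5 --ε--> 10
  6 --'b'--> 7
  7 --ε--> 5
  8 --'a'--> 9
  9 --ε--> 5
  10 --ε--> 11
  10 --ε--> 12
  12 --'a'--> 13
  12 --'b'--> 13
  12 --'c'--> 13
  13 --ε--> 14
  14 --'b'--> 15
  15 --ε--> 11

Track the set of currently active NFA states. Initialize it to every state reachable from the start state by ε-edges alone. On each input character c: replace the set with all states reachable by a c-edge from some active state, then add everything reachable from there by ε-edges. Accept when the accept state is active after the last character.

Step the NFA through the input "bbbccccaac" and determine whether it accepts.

S₀ = ε-closure({0}) = {0,1,2,4,6,8}
'b' @ 1: {1,2,3,4,5,6,7,8,10,11,12}  ✓accept
'b' @ 2: {1,2,3,4,5,6,7,8,10,11,12,13,14}  ✓accept
'b' @ 3: {1,2,3,4,5,6,7,8,10,11,12,13,14,15}  ✓accept
'c' @ 4: {13,14}
'c' @ 5: {}  — no active states
rest 'ccaac' ignored (set empty)
after full input: {}  (accept=11 not in)

Answer: REJECT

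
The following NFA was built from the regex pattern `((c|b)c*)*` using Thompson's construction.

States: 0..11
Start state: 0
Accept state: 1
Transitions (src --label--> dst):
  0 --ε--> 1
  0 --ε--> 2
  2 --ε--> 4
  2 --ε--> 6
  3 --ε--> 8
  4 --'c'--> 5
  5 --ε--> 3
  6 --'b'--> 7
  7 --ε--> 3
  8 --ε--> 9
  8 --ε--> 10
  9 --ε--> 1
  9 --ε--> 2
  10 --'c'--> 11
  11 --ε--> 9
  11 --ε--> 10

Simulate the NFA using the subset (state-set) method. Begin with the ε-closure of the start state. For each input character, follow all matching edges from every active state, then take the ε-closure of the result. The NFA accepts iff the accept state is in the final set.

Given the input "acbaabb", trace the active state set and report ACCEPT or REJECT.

Answer: REJECT

Steps:
initial (ε-close {0}): {0,1,2,4,6}
'a' @ 1: {}  — no active states
rest 'cbaabb' ignored (set empty)
final: {}; accept 1 not in set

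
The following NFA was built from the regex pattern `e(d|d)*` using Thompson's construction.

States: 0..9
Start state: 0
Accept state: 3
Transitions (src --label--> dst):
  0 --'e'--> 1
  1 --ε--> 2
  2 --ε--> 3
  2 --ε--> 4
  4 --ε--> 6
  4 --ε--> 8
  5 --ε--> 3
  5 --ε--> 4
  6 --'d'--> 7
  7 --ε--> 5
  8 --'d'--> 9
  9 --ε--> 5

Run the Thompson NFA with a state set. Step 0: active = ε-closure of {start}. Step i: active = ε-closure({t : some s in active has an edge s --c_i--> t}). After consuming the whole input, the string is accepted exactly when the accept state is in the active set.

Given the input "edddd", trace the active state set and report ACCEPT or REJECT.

Answer: ACCEPT

Steps:
S₀ = ε-closure({0}) = {0}
'e' @ 1: {1,2,3,4,6,8}  ✓accept
'd' @ 2: {3,4,5,6,7,8,9}  ✓accept
'd' @ 3: {3,4,5,6,7,8,9}  ✓accept
'd' @ 4: {3,4,5,6,7,8,9}  ✓accept
'd' @ 5: {3,4,5,6,7,8,9}  ✓accept
final: {3,4,5,6,7,8,9}; accept 3 in set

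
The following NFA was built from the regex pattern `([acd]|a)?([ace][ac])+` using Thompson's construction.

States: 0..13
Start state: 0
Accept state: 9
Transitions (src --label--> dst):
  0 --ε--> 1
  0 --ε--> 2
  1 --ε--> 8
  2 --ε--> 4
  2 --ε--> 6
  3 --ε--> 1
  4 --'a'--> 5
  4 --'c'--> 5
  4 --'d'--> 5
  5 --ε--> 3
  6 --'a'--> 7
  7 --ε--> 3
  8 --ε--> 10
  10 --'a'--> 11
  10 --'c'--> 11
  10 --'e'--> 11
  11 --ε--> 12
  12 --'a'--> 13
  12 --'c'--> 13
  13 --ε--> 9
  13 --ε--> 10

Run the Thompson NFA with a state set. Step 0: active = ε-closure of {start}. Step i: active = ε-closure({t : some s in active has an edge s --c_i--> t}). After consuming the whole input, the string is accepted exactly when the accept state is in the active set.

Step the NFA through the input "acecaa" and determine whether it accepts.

S₀ = ε-closure({0}) = {0,1,2,4,6,8,10}
'a' @ 1: {1,3,5,7,8,10,11,12}
'c' @ 2: {9,10,11,12,13}  ✓accept
'e' @ 3: {11,12}
'c' @ 4: {9,10,13}  ✓accept
'a' @ 5: {11,12}
'a' @ 6: {9,10,13}  ✓accept
final: {9,10,13}; accept 9 in set

Answer: ACCEPT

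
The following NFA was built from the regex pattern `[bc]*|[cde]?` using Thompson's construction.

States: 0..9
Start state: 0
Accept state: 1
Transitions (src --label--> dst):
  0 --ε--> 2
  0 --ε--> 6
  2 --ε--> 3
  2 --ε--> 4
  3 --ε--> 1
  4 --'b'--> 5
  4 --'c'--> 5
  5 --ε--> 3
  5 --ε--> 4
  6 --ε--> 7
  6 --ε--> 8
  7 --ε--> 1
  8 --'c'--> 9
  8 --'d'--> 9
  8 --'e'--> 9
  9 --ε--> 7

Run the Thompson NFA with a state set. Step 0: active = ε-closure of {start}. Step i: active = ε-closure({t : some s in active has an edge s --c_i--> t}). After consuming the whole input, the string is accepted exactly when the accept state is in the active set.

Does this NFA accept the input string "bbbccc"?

Answer: ACCEPT

Steps:
S₀ = ε-closure({0}) = {0,1,2,3,4,6,7,8}
'b' @ 1: {1,3,4,5}  ✓accept
'b' @ 2: {1,3,4,5}  ✓accept
'b' @ 3: {1,3,4,5}  ✓accept
'c' @ 4: {1,3,4,5}  ✓accept
'c' @ 5: {1,3,4,5}  ✓accept
'c' @ 6: {1,3,4,5}  ✓accept
end set {1,3,4,5} — state 1 in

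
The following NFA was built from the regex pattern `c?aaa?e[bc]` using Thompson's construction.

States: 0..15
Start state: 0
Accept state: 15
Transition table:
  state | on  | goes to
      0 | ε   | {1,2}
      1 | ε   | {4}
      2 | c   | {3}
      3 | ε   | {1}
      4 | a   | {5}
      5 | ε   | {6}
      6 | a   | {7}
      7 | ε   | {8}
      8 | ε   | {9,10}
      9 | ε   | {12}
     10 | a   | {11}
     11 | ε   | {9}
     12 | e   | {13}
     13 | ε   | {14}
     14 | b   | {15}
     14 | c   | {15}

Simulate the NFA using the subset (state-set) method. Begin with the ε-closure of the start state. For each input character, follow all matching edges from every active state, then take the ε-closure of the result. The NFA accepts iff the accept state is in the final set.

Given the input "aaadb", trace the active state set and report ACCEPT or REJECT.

S₀ = ε-closure({0}) = {0,1,2,4}
'a' @ 1: {5,6}
'a' @ 2: {7,8,9,10,12}
'a' @ 3: {9,11,12}
'd' @ 4: {}  — no active states
rest 'b' ignored (set empty)
after full input: {}  (accept=15 not in)

Answer: REJECT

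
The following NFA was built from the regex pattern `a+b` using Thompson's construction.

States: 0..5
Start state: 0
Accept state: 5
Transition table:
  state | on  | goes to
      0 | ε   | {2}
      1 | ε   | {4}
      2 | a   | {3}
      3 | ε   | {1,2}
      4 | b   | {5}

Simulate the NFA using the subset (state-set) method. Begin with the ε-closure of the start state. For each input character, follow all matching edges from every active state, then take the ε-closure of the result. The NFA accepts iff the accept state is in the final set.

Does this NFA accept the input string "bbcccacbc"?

Answer: REJECT

Derivation:
start: ε-closure({0}) = {0,2}
'b' @ 1: {}  — no active states
rest 'bcccacbc' ignored (set empty)
final: {}; accept 5 not in set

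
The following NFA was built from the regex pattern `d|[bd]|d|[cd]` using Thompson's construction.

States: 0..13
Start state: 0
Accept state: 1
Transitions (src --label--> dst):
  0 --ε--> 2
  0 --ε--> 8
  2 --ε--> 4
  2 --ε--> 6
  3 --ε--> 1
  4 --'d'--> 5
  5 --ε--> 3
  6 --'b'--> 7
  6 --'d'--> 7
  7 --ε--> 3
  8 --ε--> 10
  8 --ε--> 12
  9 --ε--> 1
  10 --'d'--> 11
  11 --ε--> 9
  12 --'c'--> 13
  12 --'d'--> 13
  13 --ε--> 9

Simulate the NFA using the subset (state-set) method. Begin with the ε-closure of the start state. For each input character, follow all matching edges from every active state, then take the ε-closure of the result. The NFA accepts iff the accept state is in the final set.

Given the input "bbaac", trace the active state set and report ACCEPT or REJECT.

Answer: REJECT

Steps:
S₀ = ε-closure({0}) = {0,2,4,6,8,10,12}
'b' @ 1: {1,3,7}  ✓accept
'b' @ 2: {}  — state set empty
rest 'aac' ignored (set empty)
after full input: {}  (accept=1 not in)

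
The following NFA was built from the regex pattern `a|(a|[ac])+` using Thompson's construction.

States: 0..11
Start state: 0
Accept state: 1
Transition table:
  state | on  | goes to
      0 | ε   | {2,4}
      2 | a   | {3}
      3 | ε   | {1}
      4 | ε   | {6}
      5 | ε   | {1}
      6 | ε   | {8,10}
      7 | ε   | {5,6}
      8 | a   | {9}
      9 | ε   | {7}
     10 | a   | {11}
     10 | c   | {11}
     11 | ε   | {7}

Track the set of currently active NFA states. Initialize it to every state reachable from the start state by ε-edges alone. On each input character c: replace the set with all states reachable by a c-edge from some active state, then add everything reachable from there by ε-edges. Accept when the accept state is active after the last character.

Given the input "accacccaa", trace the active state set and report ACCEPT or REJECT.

start: ε-closure({0}) = {0,2,4,6,8,10}
'a' @ 1: {1,3,5,6,7,8,9,10,11}  ✓accept
'c' @ 2: {1,5,6,7,8,10,11}  ✓accept
'c' @ 3: {1,5,6,7,8,10,11}  ✓accept
'a' @ 4: {1,5,6,7,8,9,10,11}  ✓accept
'c' @ 5: {1,5,6,7,8,10,11}  ✓accept
'c' @ 6: {1,5,6,7,8,10,11}  ✓accept
'c' @ 7: {1,5,6,7,8,10,11}  ✓accept
'a' @ 8: {1,5,6,7,8,9,10,11}  ✓accept
'a' @ 9: {1,5,6,7,8,9,10,11}  ✓accept
final: {1,5,6,7,8,9,10,11}; accept 1 in set

Answer: ACCEPT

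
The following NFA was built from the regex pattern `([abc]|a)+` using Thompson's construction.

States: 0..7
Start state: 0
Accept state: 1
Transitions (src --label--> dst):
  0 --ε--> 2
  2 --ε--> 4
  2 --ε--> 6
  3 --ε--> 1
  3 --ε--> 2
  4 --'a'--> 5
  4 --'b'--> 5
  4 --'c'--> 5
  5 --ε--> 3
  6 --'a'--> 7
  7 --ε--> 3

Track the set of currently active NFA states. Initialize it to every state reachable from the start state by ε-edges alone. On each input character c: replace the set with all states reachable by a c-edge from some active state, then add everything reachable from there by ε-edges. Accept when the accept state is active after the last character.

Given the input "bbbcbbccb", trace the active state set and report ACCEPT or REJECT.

Answer: ACCEPT

Derivation:
S₀ = ε-closure({0}) = {0,2,4,6}
'b' @ 1: {1,2,3,4,5,6}  ✓accept
'b' @ 2: {1,2,3,4,5,6}  ✓accept
'b' @ 3: {1,2,3,4,5,6}  ✓accept
'c' @ 4: {1,2,3,4,5,6}  ✓accept
'b' @ 5: {1,2,3,4,5,6}  ✓accept
'b' @ 6: {1,2,3,4,5,6}  ✓accept
'c' @ 7: {1,2,3,4,5,6}  ✓accept
'c' @ 8: {1,2,3,4,5,6}  ✓accept
'b' @ 9: {1,2,3,4,5,6}  ✓accept
end set {1,2,3,4,5,6} — state 1 in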